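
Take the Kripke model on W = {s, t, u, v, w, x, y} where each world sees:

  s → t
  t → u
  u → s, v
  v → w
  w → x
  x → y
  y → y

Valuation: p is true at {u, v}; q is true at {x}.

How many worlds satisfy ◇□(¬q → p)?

s: successors {t}; □(¬q → p) there: t:T. ✓
t: successors {u}; □(¬q → p) there: u:F. ✗
u: successors {s, v}; □(¬q → p) there: s:F, v:F. ✗
v: successors {w}; □(¬q → p) there: w:T. ✓
w: successors {x}; □(¬q → p) there: x:F. ✗
x: successors {y}; □(¬q → p) there: y:F. ✗
y: successors {y}; □(¬q → p) there: y:F. ✗
Satisfying worlds: {s, v}.

2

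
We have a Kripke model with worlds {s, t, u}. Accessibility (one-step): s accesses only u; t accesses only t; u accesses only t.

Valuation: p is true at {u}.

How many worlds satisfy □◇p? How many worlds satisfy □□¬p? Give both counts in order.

0 and 3

For □◇p:
s: successors {u}; ◇p there: u:F. ✗
t: successors {t}; ◇p there: t:F. ✗
u: successors {t}; ◇p there: t:F. ✗
— 0 worlds.
For □□¬p:
s: successors {u}; □¬p there: u:T. ✓
t: successors {t}; □¬p there: t:T. ✓
u: successors {t}; □¬p there: t:T. ✓
— 3 worlds.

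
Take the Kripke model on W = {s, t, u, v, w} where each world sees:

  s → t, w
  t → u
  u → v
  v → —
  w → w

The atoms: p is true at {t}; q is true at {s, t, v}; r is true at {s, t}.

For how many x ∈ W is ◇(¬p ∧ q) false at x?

s: successors {t, w}; ¬p ∧ q there: t:F, w:F. ✗
t: successors {u}; ¬p ∧ q there: u:F. ✗
u: successors {v}; ¬p ∧ q there: v:T. ✓
v: no successors, so ◇(¬p ∧ q) fails. ✗
w: successors {w}; ¬p ∧ q there: w:F. ✗
Satisfying worlds: {u}.
So ◇(¬p ∧ q) fails at the other 4 worlds.

4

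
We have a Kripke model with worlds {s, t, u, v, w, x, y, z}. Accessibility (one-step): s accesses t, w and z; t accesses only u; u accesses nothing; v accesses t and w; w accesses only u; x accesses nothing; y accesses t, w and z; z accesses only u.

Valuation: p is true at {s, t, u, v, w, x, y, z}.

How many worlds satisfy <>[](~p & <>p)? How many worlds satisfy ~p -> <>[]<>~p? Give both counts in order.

For <>[](~p & <>p):
s: successors {t, w, z}; [](~p & <>p) there: t:F, w:F, z:F. ✗
t: successors {u}; [](~p & <>p) there: u:T. ✓
u: no successors, so <>[](~p & <>p) fails. ✗
v: successors {t, w}; [](~p & <>p) there: t:F, w:F. ✗
w: successors {u}; [](~p & <>p) there: u:T. ✓
x: no successors, so <>[](~p & <>p) fails. ✗
y: successors {t, w, z}; [](~p & <>p) there: t:F, w:F, z:F. ✗
z: successors {u}; [](~p & <>p) there: u:T. ✓
— 3 worlds.
For ~p -> <>[]<>~p:
s: ~p is F, <>[]<>~p is F. ✓
t: ~p is F, <>[]<>~p is T. ✓
u: ~p is F, <>[]<>~p is F. ✓
v: ~p is F, <>[]<>~p is F. ✓
w: ~p is F, <>[]<>~p is T. ✓
x: ~p is F, <>[]<>~p is F. ✓
y: ~p is F, <>[]<>~p is F. ✓
z: ~p is F, <>[]<>~p is T. ✓
— 8 worlds.

3 and 8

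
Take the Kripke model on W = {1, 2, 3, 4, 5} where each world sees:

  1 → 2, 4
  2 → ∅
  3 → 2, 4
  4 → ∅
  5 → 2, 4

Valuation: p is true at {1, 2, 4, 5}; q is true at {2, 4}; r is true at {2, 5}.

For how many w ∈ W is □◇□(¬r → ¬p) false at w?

1: successors {2, 4}; ◇□(¬r → ¬p) there: 2:F, 4:F. ✗
2: no successors, so □◇□(¬r → ¬p) holds vacuously. ✓
3: successors {2, 4}; ◇□(¬r → ¬p) there: 2:F, 4:F. ✗
4: no successors, so □◇□(¬r → ¬p) holds vacuously. ✓
5: successors {2, 4}; ◇□(¬r → ¬p) there: 2:F, 4:F. ✗
Satisfying worlds: {2, 4}.
So □◇□(¬r → ¬p) fails at the other 3 worlds.

3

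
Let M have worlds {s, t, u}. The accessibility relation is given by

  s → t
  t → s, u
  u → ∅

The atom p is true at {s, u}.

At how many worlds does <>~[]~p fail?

2

s: successors {t}; ~[]~p there: t:T. ✓
t: successors {s, u}; ~[]~p there: s:F, u:F. ✗
u: no successors, so <>~[]~p fails. ✗
Satisfying worlds: {s}.
So <>~[]~p fails at the other 2 worlds.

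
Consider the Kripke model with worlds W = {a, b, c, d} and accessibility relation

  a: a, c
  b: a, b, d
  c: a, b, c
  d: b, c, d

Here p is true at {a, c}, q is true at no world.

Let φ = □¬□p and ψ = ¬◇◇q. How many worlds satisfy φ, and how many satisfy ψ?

For □¬□p:
a: successors {a, c}; ¬□p there: a:F, c:T. ✗
b: successors {a, b, d}; ¬□p there: a:F, b:T, d:T. ✗
c: successors {a, b, c}; ¬□p there: a:F, b:T, c:T. ✗
d: successors {b, c, d}; ¬□p there: b:T, c:T, d:T. ✓
— 1 world.
For ¬◇◇q:
a: ◇◇q is F. ✓
b: ◇◇q is F. ✓
c: ◇◇q is F. ✓
d: ◇◇q is F. ✓
— 4 worlds.

1 and 4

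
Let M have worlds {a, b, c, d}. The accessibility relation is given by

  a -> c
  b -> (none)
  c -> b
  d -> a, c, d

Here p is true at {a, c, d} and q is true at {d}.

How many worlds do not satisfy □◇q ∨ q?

2

a: □◇q is F, q is F. ✗
b: □◇q is T, q is F. ✓
c: □◇q is F, q is F. ✗
d: □◇q is F, q is T. ✓
Satisfying worlds: {b, d}.
So □◇q ∨ q fails at the other 2 worlds.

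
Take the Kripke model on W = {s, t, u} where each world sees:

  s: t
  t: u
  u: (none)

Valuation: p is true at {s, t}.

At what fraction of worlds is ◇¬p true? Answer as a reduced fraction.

s: successors {t}; ¬p there: t:F. ✗
t: successors {u}; ¬p there: u:T. ✓
u: no successors, so ◇¬p fails. ✗
That's 1 of 3 worlds, so 1/3.

1/3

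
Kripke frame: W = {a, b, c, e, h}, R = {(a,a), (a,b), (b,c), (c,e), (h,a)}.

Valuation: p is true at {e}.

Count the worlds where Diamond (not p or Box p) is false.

1

a: successors {a, b}; not p or Box p there: a:T, b:T. ✓
b: successors {c}; not p or Box p there: c:T. ✓
c: successors {e}; not p or Box p there: e:T. ✓
e: no successors, so Diamond (not p or Box p) fails. ✗
h: successors {a}; not p or Box p there: a:T. ✓
Satisfying worlds: {a, b, c, h}.
So Diamond (not p or Box p) fails at the other 1 world.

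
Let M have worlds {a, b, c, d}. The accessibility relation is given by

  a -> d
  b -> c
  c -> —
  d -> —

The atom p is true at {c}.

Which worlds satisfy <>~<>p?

a: successors {d}; ~<>p there: d:T. ✓
b: successors {c}; ~<>p there: c:T. ✓
c: no successors, so <>~<>p fails. ✗
d: no successors, so <>~<>p fails. ✗

{a, b}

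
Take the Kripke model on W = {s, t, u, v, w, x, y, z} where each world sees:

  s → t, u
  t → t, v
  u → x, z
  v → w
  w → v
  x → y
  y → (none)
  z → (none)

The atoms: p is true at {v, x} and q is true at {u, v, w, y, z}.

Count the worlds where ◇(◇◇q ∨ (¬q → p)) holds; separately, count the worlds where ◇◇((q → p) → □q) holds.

6 and 5

For ◇(◇◇q ∨ (¬q → p)):
s: successors {t, u}; ◇◇q ∨ (¬q → p) there: t:T, u:T. ✓
t: successors {t, v}; ◇◇q ∨ (¬q → p) there: t:T, v:T. ✓
u: successors {x, z}; ◇◇q ∨ (¬q → p) there: x:T, z:T. ✓
v: successors {w}; ◇◇q ∨ (¬q → p) there: w:T. ✓
w: successors {v}; ◇◇q ∨ (¬q → p) there: v:T. ✓
x: successors {y}; ◇◇q ∨ (¬q → p) there: y:T. ✓
y: no successors, so ◇(◇◇q ∨ (¬q → p)) fails. ✗
z: no successors, so ◇(◇◇q ∨ (¬q → p)) fails. ✗
— 6 worlds.
For ◇◇((q → p) → □q):
s: successors {t, u}; ◇((q → p) → □q) there: t:T, u:T. ✓
t: successors {t, v}; ◇((q → p) → □q) there: t:T, v:T. ✓
u: successors {x, z}; ◇((q → p) → □q) there: x:T, z:F. ✓
v: successors {w}; ◇((q → p) → □q) there: w:T. ✓
w: successors {v}; ◇((q → p) → □q) there: v:T. ✓
x: successors {y}; ◇((q → p) → □q) there: y:F. ✗
y: no successors, so ◇◇((q → p) → □q) fails. ✗
z: no successors, so ◇◇((q → p) → □q) fails. ✗
— 5 worlds.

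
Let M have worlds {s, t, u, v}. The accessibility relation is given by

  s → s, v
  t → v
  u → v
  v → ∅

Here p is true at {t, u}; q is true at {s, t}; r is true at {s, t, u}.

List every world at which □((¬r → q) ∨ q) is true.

s: successors {s, v}; (¬r → q) ∨ q there: s:T, v:F. ✗
t: successors {v}; (¬r → q) ∨ q there: v:F. ✗
u: successors {v}; (¬r → q) ∨ q there: v:F. ✗
v: no successors, so □((¬r → q) ∨ q) holds vacuously. ✓

{v}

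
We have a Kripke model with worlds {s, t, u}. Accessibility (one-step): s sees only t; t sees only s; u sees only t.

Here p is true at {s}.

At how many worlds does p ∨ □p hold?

s: p is T, □p is F. ✓
t: p is F, □p is T. ✓
u: p is F, □p is F. ✗
Satisfying worlds: {s, t}.

2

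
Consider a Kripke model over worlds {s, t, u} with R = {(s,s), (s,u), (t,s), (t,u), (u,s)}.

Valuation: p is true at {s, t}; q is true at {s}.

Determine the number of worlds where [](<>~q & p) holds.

1

s: successors {s, u}; <>~q & p there: s:T, u:F. ✗
t: successors {s, u}; <>~q & p there: s:T, u:F. ✗
u: successors {s}; <>~q & p there: s:T. ✓
Satisfying worlds: {u}.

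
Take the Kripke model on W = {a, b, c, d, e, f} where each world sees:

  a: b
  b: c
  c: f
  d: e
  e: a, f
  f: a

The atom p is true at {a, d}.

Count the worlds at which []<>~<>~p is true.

a: successors {b}; <>~<>~p there: b:F. ✗
b: successors {c}; <>~<>~p there: c:T. ✓
c: successors {f}; <>~<>~p there: f:F. ✗
d: successors {e}; <>~<>~p there: e:T. ✓
e: successors {a, f}; <>~<>~p there: a:F, f:F. ✗
f: successors {a}; <>~<>~p there: a:F. ✗
Satisfying worlds: {b, d}.

2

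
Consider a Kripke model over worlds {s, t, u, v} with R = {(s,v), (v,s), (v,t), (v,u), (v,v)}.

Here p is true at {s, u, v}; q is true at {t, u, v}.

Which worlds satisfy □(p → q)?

{s, t, u}

s: successors {v}; p → q there: v:T. ✓
t: no successors, so □(p → q) holds vacuously. ✓
u: no successors, so □(p → q) holds vacuously. ✓
v: successors {s, t, u, v}; p → q there: s:F, t:T, u:T, v:T. ✗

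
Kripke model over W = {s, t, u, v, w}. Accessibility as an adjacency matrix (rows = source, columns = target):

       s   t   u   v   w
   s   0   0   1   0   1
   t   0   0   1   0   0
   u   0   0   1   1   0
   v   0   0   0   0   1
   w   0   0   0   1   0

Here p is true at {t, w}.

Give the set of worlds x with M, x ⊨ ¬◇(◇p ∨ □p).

{s, t, v}

s: ◇(◇p ∨ □p) is F. ✓
t: ◇(◇p ∨ □p) is F. ✓
u: ◇(◇p ∨ □p) is T. ✗
v: ◇(◇p ∨ □p) is F. ✓
w: ◇(◇p ∨ □p) is T. ✗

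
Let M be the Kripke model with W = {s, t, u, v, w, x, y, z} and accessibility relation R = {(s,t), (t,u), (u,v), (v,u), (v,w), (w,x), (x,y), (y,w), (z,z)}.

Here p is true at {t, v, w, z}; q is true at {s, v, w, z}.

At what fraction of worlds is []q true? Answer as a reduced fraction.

s: successors {t}; q there: t:F. ✗
t: successors {u}; q there: u:F. ✗
u: successors {v}; q there: v:T. ✓
v: successors {u, w}; q there: u:F, w:T. ✗
w: successors {x}; q there: x:F. ✗
x: successors {y}; q there: y:F. ✗
y: successors {w}; q there: w:T. ✓
z: successors {z}; q there: z:T. ✓
That's 3 of 8 worlds, so 3/8.

3/8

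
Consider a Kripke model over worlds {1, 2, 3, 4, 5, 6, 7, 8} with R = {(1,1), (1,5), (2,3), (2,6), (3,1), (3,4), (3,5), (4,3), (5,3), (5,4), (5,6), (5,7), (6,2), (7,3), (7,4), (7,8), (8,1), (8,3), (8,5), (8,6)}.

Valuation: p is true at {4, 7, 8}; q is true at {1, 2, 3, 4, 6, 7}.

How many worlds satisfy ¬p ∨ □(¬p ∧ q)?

1: ¬p is T, □(¬p ∧ q) is F. ✓
2: ¬p is T, □(¬p ∧ q) is T. ✓
3: ¬p is T, □(¬p ∧ q) is F. ✓
4: ¬p is F, □(¬p ∧ q) is T. ✓
5: ¬p is T, □(¬p ∧ q) is F. ✓
6: ¬p is T, □(¬p ∧ q) is T. ✓
7: ¬p is F, □(¬p ∧ q) is F. ✗
8: ¬p is F, □(¬p ∧ q) is F. ✗
Satisfying worlds: {1, 2, 3, 4, 5, 6}.

6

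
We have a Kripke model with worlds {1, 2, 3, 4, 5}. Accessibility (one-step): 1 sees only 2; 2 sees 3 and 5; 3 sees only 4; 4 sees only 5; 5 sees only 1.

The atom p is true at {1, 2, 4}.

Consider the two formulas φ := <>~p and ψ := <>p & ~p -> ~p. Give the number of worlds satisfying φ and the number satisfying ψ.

2 and 5

For <>~p:
1: successors {2}; ~p there: 2:F. ✗
2: successors {3, 5}; ~p there: 3:T, 5:T. ✓
3: successors {4}; ~p there: 4:F. ✗
4: successors {5}; ~p there: 5:T. ✓
5: successors {1}; ~p there: 1:F. ✗
— 2 worlds.
For <>p & ~p -> ~p:
1: <>p & ~p is F, ~p is F. ✓
2: <>p & ~p is F, ~p is F. ✓
3: <>p & ~p is T, ~p is T. ✓
4: <>p & ~p is F, ~p is F. ✓
5: <>p & ~p is T, ~p is T. ✓
— 5 worlds.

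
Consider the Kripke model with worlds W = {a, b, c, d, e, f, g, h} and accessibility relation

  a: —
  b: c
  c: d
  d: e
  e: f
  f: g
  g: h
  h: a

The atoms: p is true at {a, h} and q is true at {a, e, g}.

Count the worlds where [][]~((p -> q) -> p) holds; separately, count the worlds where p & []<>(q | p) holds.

For [][]~((p -> q) -> p):
a: no successors, so [][]~((p -> q) -> p) holds vacuously. ✓
b: successors {c}; []~((p -> q) -> p) there: c:T. ✓
c: successors {d}; []~((p -> q) -> p) there: d:T. ✓
d: successors {e}; []~((p -> q) -> p) there: e:T. ✓
e: successors {f}; []~((p -> q) -> p) there: f:T. ✓
f: successors {g}; []~((p -> q) -> p) there: g:F. ✗
g: successors {h}; []~((p -> q) -> p) there: h:F. ✗
h: successors {a}; []~((p -> q) -> p) there: a:T. ✓
— 6 worlds.
For p & []<>(q | p):
a: p is T, []<>(q | p) is T. ✓
b: p is F, []<>(q | p) is F. ✗
c: p is F, []<>(q | p) is T. ✗
d: p is F, []<>(q | p) is F. ✗
e: p is F, []<>(q | p) is T. ✗
f: p is F, []<>(q | p) is T. ✗
g: p is F, []<>(q | p) is T. ✗
h: p is T, []<>(q | p) is F. ✗
— 1 world.

6 and 1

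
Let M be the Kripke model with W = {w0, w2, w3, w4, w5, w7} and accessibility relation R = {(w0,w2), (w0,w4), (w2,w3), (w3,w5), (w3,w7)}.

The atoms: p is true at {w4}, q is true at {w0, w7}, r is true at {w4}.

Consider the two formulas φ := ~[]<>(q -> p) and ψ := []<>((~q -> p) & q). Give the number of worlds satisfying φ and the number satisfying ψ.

2 and 4

For ~[]<>(q -> p):
w0: []<>(q -> p) is F. ✓
w2: []<>(q -> p) is T. ✗
w3: []<>(q -> p) is F. ✓
w4: []<>(q -> p) is T. ✗
w5: []<>(q -> p) is T. ✗
w7: []<>(q -> p) is T. ✗
— 2 worlds.
For []<>((~q -> p) & q):
w0: successors {w2, w4}; <>((~q -> p) & q) there: w2:F, w4:F. ✗
w2: successors {w3}; <>((~q -> p) & q) there: w3:T. ✓
w3: successors {w5, w7}; <>((~q -> p) & q) there: w5:F, w7:F. ✗
w4: no successors, so []<>((~q -> p) & q) holds vacuously. ✓
w5: no successors, so []<>((~q -> p) & q) holds vacuously. ✓
w7: no successors, so []<>((~q -> p) & q) holds vacuously. ✓
— 4 worlds.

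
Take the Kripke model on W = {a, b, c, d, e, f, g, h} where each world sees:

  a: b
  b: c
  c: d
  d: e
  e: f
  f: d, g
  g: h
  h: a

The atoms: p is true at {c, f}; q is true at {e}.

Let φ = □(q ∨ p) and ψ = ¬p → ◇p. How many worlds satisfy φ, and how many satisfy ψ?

3 and 4

For □(q ∨ p):
a: successors {b}; q ∨ p there: b:F. ✗
b: successors {c}; q ∨ p there: c:T. ✓
c: successors {d}; q ∨ p there: d:F. ✗
d: successors {e}; q ∨ p there: e:T. ✓
e: successors {f}; q ∨ p there: f:T. ✓
f: successors {d, g}; q ∨ p there: d:F, g:F. ✗
g: successors {h}; q ∨ p there: h:F. ✗
h: successors {a}; q ∨ p there: a:F. ✗
— 3 worlds.
For ¬p → ◇p:
a: ¬p is T, ◇p is F. ✗
b: ¬p is T, ◇p is T. ✓
c: ¬p is F, ◇p is F. ✓
d: ¬p is T, ◇p is F. ✗
e: ¬p is T, ◇p is T. ✓
f: ¬p is F, ◇p is F. ✓
g: ¬p is T, ◇p is F. ✗
h: ¬p is T, ◇p is F. ✗
— 4 worlds.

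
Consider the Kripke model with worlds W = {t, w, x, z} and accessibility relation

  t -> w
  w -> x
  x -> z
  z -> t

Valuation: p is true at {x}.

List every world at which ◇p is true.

{w}

t: successors {w}; p there: w:F. ✗
w: successors {x}; p there: x:T. ✓
x: successors {z}; p there: z:F. ✗
z: successors {t}; p there: t:F. ✗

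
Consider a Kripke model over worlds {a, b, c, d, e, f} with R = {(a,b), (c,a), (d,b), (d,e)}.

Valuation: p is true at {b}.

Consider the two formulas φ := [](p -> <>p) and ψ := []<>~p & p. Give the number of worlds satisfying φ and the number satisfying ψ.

For [](p -> <>p):
a: successors {b}; p -> <>p there: b:F. ✗
b: no successors, so [](p -> <>p) holds vacuously. ✓
c: successors {a}; p -> <>p there: a:T. ✓
d: successors {b, e}; p -> <>p there: b:F, e:T. ✗
e: no successors, so [](p -> <>p) holds vacuously. ✓
f: no successors, so [](p -> <>p) holds vacuously. ✓
— 4 worlds.
For []<>~p & p:
a: []<>~p is F, p is F. ✗
b: []<>~p is T, p is T. ✓
c: []<>~p is F, p is F. ✗
d: []<>~p is F, p is F. ✗
e: []<>~p is T, p is F. ✗
f: []<>~p is T, p is F. ✗
— 1 world.

4 and 1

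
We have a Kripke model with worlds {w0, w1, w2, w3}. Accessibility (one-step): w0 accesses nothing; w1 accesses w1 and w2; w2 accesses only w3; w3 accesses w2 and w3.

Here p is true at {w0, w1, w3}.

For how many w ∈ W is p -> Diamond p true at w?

w0: p is T, Diamond p is F. ✗
w1: p is T, Diamond p is T. ✓
w2: p is F, Diamond p is T. ✓
w3: p is T, Diamond p is T. ✓
Satisfying worlds: {w1, w2, w3}.

3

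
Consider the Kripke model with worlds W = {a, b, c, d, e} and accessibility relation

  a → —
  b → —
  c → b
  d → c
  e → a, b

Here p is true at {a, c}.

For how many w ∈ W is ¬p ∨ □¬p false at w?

0

a: ¬p is F, □¬p is T. ✓
b: ¬p is T, □¬p is T. ✓
c: ¬p is F, □¬p is T. ✓
d: ¬p is T, □¬p is F. ✓
e: ¬p is T, □¬p is F. ✓
Satisfying worlds: {a, b, c, d, e}.
So ¬p ∨ □¬p fails at the other 0 worlds.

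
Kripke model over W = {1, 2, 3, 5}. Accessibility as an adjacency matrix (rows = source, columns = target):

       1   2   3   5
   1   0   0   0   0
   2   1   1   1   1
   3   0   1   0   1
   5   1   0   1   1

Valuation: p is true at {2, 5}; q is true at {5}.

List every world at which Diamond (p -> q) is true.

{2, 3, 5}

1: no successors, so Diamond (p -> q) fails. ✗
2: successors {1, 2, 3, 5}; p -> q there: 1:T, 2:F, 3:T, 5:T. ✓
3: successors {2, 5}; p -> q there: 2:F, 5:T. ✓
5: successors {1, 3, 5}; p -> q there: 1:T, 3:T, 5:T. ✓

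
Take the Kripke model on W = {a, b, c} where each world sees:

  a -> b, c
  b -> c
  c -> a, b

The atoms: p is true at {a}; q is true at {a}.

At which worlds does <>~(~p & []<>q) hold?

{a, b, c}

a: successors {b, c}; ~(~p & []<>q) there: b:F, c:T. ✓
b: successors {c}; ~(~p & []<>q) there: c:T. ✓
c: successors {a, b}; ~(~p & []<>q) there: a:T, b:F. ✓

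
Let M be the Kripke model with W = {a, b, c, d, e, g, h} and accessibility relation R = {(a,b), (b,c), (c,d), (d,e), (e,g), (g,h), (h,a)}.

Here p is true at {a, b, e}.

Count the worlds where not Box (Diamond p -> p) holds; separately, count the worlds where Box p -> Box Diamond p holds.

2 and 5

For not Box (Diamond p -> p):
a: Box (Diamond p -> p) is T. ✗
b: Box (Diamond p -> p) is T. ✗
c: Box (Diamond p -> p) is F. ✓
d: Box (Diamond p -> p) is T. ✗
e: Box (Diamond p -> p) is T. ✗
g: Box (Diamond p -> p) is F. ✓
h: Box (Diamond p -> p) is T. ✗
— 2 worlds.
For Box p -> Box Diamond p:
a: Box p is T, Box Diamond p is F. ✗
b: Box p is F, Box Diamond p is F. ✓
c: Box p is F, Box Diamond p is T. ✓
d: Box p is T, Box Diamond p is F. ✗
e: Box p is F, Box Diamond p is F. ✓
g: Box p is F, Box Diamond p is T. ✓
h: Box p is T, Box Diamond p is T. ✓
— 5 worlds.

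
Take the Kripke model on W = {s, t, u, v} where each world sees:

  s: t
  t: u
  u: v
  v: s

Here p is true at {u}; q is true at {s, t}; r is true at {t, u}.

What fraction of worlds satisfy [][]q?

s: successors {t}; []q there: t:F. ✗
t: successors {u}; []q there: u:F. ✗
u: successors {v}; []q there: v:T. ✓
v: successors {s}; []q there: s:T. ✓
That's 2 of 4 worlds, so 2/4 = 1/2.

1/2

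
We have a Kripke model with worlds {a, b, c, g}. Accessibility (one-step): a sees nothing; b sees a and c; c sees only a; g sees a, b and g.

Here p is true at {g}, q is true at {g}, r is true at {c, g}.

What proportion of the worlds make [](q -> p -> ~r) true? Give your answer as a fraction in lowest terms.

3/4

a: no successors, so [](q -> p -> ~r) holds vacuously. ✓
b: successors {a, c}; q -> p -> ~r there: a:T, c:T. ✓
c: successors {a}; q -> p -> ~r there: a:T. ✓
g: successors {a, b, g}; q -> p -> ~r there: a:T, b:T, g:F. ✗
That's 3 of 4 worlds, so 3/4.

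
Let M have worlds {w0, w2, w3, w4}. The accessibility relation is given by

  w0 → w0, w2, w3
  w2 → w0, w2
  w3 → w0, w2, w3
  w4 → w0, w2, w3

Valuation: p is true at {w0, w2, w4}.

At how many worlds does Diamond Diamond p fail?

0

w0: successors {w0, w2, w3}; Diamond p there: w0:T, w2:T, w3:T. ✓
w2: successors {w0, w2}; Diamond p there: w0:T, w2:T. ✓
w3: successors {w0, w2, w3}; Diamond p there: w0:T, w2:T, w3:T. ✓
w4: successors {w0, w2, w3}; Diamond p there: w0:T, w2:T, w3:T. ✓
Satisfying worlds: {w0, w2, w3, w4}.
So Diamond Diamond p fails at the other 0 worlds.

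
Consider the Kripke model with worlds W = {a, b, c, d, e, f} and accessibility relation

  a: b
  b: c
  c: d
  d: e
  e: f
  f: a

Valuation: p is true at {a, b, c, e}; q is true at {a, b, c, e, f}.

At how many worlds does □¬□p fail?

4

a: successors {b}; ¬□p there: b:F. ✗
b: successors {c}; ¬□p there: c:T. ✓
c: successors {d}; ¬□p there: d:F. ✗
d: successors {e}; ¬□p there: e:T. ✓
e: successors {f}; ¬□p there: f:F. ✗
f: successors {a}; ¬□p there: a:F. ✗
Satisfying worlds: {b, d}.
So □¬□p fails at the other 4 worlds.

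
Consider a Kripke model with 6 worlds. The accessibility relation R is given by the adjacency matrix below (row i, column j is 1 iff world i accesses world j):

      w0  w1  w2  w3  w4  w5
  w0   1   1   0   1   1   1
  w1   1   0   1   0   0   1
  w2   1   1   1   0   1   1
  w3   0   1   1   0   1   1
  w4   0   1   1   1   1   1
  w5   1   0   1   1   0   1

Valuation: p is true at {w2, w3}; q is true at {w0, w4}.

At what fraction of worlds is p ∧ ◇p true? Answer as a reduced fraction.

1/3

w0: p is F, ◇p is T. ✗
w1: p is F, ◇p is T. ✗
w2: p is T, ◇p is T. ✓
w3: p is T, ◇p is T. ✓
w4: p is F, ◇p is T. ✗
w5: p is F, ◇p is T. ✗
That's 2 of 6 worlds, so 2/6 = 1/3.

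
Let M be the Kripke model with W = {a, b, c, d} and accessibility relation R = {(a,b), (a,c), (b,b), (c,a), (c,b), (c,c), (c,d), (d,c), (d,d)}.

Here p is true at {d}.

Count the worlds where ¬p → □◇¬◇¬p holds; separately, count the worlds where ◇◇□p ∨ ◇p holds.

1 and 2

For ¬p → □◇¬◇¬p:
a: ¬p is T, □◇¬◇¬p is F. ✗
b: ¬p is T, □◇¬◇¬p is F. ✗
c: ¬p is T, □◇¬◇¬p is F. ✗
d: ¬p is F, □◇¬◇¬p is F. ✓
— 1 world.
For ◇◇□p ∨ ◇p:
a: ◇◇□p is F, ◇p is F. ✗
b: ◇◇□p is F, ◇p is F. ✗
c: ◇◇□p is F, ◇p is T. ✓
d: ◇◇□p is F, ◇p is T. ✓
— 2 worlds.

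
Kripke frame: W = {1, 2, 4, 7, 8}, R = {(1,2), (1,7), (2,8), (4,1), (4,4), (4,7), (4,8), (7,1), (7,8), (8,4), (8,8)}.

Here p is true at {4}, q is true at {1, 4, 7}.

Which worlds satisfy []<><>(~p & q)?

{2, 4, 7, 8}

1: successors {2, 7}; <><>(~p & q) there: 2:F, 7:T. ✗
2: successors {8}; <><>(~p & q) there: 8:T. ✓
4: successors {1, 4, 7, 8}; <><>(~p & q) there: 1:T, 4:T, 7:T, 8:T. ✓
7: successors {1, 8}; <><>(~p & q) there: 1:T, 8:T. ✓
8: successors {4, 8}; <><>(~p & q) there: 4:T, 8:T. ✓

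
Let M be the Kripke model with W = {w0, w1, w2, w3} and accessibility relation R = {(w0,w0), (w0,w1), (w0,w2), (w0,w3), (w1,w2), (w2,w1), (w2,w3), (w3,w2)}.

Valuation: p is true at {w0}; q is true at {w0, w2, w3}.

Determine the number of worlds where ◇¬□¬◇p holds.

w0: successors {w0, w1, w2, w3}; ¬□¬◇p there: w0:T, w1:F, w2:F, w3:F. ✓
w1: successors {w2}; ¬□¬◇p there: w2:F. ✗
w2: successors {w1, w3}; ¬□¬◇p there: w1:F, w3:F. ✗
w3: successors {w2}; ¬□¬◇p there: w2:F. ✗
Satisfying worlds: {w0}.

1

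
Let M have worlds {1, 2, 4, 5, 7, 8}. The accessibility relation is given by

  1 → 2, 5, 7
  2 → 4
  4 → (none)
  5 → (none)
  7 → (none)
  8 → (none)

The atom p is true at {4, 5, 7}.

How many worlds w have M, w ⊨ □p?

5

1: successors {2, 5, 7}; p there: 2:F, 5:T, 7:T. ✗
2: successors {4}; p there: 4:T. ✓
4: no successors, so □p holds vacuously. ✓
5: no successors, so □p holds vacuously. ✓
7: no successors, so □p holds vacuously. ✓
8: no successors, so □p holds vacuously. ✓
Satisfying worlds: {2, 4, 5, 7, 8}.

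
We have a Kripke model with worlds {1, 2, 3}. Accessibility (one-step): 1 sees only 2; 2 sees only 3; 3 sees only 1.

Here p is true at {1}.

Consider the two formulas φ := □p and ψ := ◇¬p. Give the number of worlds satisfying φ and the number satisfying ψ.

1 and 2

For □p:
1: successors {2}; p there: 2:F. ✗
2: successors {3}; p there: 3:F. ✗
3: successors {1}; p there: 1:T. ✓
— 1 world.
For ◇¬p:
1: successors {2}; ¬p there: 2:T. ✓
2: successors {3}; ¬p there: 3:T. ✓
3: successors {1}; ¬p there: 1:F. ✗
— 2 worlds.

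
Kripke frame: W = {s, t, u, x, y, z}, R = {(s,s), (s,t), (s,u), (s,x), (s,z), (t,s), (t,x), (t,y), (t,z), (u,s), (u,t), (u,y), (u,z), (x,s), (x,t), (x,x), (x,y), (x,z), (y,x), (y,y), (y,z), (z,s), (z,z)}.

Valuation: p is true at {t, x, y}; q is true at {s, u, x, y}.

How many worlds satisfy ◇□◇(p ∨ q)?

6

s: successors {s, t, u, x, z}; □◇(p ∨ q) there: s:T, t:T, u:T, x:T, z:T. ✓
t: successors {s, x, y, z}; □◇(p ∨ q) there: s:T, x:T, y:T, z:T. ✓
u: successors {s, t, y, z}; □◇(p ∨ q) there: s:T, t:T, y:T, z:T. ✓
x: successors {s, t, x, y, z}; □◇(p ∨ q) there: s:T, t:T, x:T, y:T, z:T. ✓
y: successors {x, y, z}; □◇(p ∨ q) there: x:T, y:T, z:T. ✓
z: successors {s, z}; □◇(p ∨ q) there: s:T, z:T. ✓
Satisfying worlds: {s, t, u, x, y, z}.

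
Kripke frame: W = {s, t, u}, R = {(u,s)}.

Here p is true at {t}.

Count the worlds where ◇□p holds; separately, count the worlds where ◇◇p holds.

For ◇□p:
s: no successors, so ◇□p fails. ✗
t: no successors, so ◇□p fails. ✗
u: successors {s}; □p there: s:T. ✓
— 1 world.
For ◇◇p:
s: no successors, so ◇◇p fails. ✗
t: no successors, so ◇◇p fails. ✗
u: successors {s}; ◇p there: s:F. ✗
— 0 worlds.

1 and 0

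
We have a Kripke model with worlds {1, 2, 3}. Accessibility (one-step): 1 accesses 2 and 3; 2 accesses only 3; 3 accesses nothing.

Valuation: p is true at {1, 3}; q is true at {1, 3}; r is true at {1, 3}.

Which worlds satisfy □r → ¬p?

1: □r is F, ¬p is F. ✓
2: □r is T, ¬p is T. ✓
3: □r is T, ¬p is F. ✗

{1, 2}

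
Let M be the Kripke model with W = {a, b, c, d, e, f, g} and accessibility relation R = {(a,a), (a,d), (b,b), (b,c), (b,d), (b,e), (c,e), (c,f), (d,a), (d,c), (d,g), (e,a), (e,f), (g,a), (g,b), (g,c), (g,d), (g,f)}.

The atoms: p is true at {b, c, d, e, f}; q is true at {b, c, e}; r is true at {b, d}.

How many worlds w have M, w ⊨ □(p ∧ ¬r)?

a: successors {a, d}; p ∧ ¬r there: a:F, d:F. ✗
b: successors {b, c, d, e}; p ∧ ¬r there: b:F, c:T, d:F, e:T. ✗
c: successors {e, f}; p ∧ ¬r there: e:T, f:T. ✓
d: successors {a, c, g}; p ∧ ¬r there: a:F, c:T, g:F. ✗
e: successors {a, f}; p ∧ ¬r there: a:F, f:T. ✗
f: no successors, so □(p ∧ ¬r) holds vacuously. ✓
g: successors {a, b, c, d, f}; p ∧ ¬r there: a:F, b:F, c:T, d:F, f:T. ✗
Satisfying worlds: {c, f}.

2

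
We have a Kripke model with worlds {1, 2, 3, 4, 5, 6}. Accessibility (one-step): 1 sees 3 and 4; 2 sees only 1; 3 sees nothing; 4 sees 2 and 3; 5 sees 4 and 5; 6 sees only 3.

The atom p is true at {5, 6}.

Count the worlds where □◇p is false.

5

1: successors {3, 4}; ◇p there: 3:F, 4:F. ✗
2: successors {1}; ◇p there: 1:F. ✗
3: no successors, so □◇p holds vacuously. ✓
4: successors {2, 3}; ◇p there: 2:F, 3:F. ✗
5: successors {4, 5}; ◇p there: 4:F, 5:T. ✗
6: successors {3}; ◇p there: 3:F. ✗
Satisfying worlds: {3}.
So □◇p fails at the other 5 worlds.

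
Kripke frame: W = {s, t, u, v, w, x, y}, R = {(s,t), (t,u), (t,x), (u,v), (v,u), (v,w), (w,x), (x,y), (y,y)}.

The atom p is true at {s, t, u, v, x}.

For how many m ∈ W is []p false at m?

s: successors {t}; p there: t:T. ✓
t: successors {u, x}; p there: u:T, x:T. ✓
u: successors {v}; p there: v:T. ✓
v: successors {u, w}; p there: u:T, w:F. ✗
w: successors {x}; p there: x:T. ✓
x: successors {y}; p there: y:F. ✗
y: successors {y}; p there: y:F. ✗
Satisfying worlds: {s, t, u, w}.
So []p fails at the other 3 worlds.

3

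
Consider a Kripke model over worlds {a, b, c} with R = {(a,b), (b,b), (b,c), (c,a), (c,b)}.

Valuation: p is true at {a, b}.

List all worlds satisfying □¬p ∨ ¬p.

a: □¬p is F, ¬p is F. ✗
b: □¬p is F, ¬p is F. ✗
c: □¬p is F, ¬p is T. ✓

{c}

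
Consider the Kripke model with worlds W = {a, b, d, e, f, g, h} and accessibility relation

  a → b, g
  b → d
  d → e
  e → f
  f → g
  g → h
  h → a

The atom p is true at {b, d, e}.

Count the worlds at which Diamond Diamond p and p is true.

1

a: Diamond Diamond p is T, p is F. ✗
b: Diamond Diamond p is T, p is T. ✓
d: Diamond Diamond p is F, p is T. ✗
e: Diamond Diamond p is F, p is T. ✗
f: Diamond Diamond p is F, p is F. ✗
g: Diamond Diamond p is F, p is F. ✗
h: Diamond Diamond p is T, p is F. ✗
Satisfying worlds: {b}.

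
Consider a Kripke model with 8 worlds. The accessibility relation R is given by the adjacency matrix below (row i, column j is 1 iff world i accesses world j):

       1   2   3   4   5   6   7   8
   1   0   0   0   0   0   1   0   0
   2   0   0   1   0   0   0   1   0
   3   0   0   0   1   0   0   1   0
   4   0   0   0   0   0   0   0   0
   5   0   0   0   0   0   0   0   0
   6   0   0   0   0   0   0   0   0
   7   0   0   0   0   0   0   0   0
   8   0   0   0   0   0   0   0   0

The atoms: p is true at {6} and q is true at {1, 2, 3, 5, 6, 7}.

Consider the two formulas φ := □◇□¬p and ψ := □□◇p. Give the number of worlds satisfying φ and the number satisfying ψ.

5 and 7

For □◇□¬p:
1: successors {6}; ◇□¬p there: 6:F. ✗
2: successors {3, 7}; ◇□¬p there: 3:T, 7:F. ✗
3: successors {4, 7}; ◇□¬p there: 4:F, 7:F. ✗
4: no successors, so □◇□¬p holds vacuously. ✓
5: no successors, so □◇□¬p holds vacuously. ✓
6: no successors, so □◇□¬p holds vacuously. ✓
7: no successors, so □◇□¬p holds vacuously. ✓
8: no successors, so □◇□¬p holds vacuously. ✓
— 5 worlds.
For □□◇p:
1: successors {6}; □◇p there: 6:T. ✓
2: successors {3, 7}; □◇p there: 3:F, 7:T. ✗
3: successors {4, 7}; □◇p there: 4:T, 7:T. ✓
4: no successors, so □□◇p holds vacuously. ✓
5: no successors, so □□◇p holds vacuously. ✓
6: no successors, so □□◇p holds vacuously. ✓
7: no successors, so □□◇p holds vacuously. ✓
8: no successors, so □□◇p holds vacuously. ✓
— 7 worlds.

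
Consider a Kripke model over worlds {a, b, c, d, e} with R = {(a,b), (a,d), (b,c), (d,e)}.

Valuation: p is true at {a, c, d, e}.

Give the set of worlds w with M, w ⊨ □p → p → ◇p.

a: □p is F, p → ◇p is T. ✓
b: □p is T, p → ◇p is T. ✓
c: □p is T, p → ◇p is F. ✗
d: □p is T, p → ◇p is T. ✓
e: □p is T, p → ◇p is F. ✗

{a, b, d}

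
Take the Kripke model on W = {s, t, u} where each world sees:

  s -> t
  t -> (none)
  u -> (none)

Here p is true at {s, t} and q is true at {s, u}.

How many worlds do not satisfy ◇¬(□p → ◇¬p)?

2

s: successors {t}; ¬(□p → ◇¬p) there: t:T. ✓
t: no successors, so ◇¬(□p → ◇¬p) fails. ✗
u: no successors, so ◇¬(□p → ◇¬p) fails. ✗
Satisfying worlds: {s}.
So ◇¬(□p → ◇¬p) fails at the other 2 worlds.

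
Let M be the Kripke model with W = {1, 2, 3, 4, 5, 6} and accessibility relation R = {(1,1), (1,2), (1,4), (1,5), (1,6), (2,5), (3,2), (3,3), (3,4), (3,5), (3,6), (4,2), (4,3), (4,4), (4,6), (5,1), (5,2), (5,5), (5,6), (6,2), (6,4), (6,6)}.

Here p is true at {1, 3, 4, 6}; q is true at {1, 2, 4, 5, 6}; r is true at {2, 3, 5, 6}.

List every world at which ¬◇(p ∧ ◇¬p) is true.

1: ◇(p ∧ ◇¬p) is T. ✗
2: ◇(p ∧ ◇¬p) is F. ✓
3: ◇(p ∧ ◇¬p) is T. ✗
4: ◇(p ∧ ◇¬p) is T. ✗
5: ◇(p ∧ ◇¬p) is T. ✗
6: ◇(p ∧ ◇¬p) is T. ✗

{2}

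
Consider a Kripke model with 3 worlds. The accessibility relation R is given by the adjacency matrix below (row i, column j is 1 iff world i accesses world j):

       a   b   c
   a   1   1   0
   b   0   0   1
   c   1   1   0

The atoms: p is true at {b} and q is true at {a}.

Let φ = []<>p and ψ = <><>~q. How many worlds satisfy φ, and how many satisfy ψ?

1 and 3

For []<>p:
a: successors {a, b}; <>p there: a:T, b:F. ✗
b: successors {c}; <>p there: c:T. ✓
c: successors {a, b}; <>p there: a:T, b:F. ✗
— 1 world.
For <><>~q:
a: successors {a, b}; <>~q there: a:T, b:T. ✓
b: successors {c}; <>~q there: c:T. ✓
c: successors {a, b}; <>~q there: a:T, b:T. ✓
— 3 worlds.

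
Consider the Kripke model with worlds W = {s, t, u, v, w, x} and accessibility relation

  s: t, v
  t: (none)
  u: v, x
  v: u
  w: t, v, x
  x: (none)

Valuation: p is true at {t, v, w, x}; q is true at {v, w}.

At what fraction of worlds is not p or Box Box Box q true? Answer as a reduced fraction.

2/3

s: not p is T, Box Box Box q is F. ✓
t: not p is F, Box Box Box q is T. ✓
u: not p is T, Box Box Box q is F. ✓
v: not p is F, Box Box Box q is F. ✗
w: not p is F, Box Box Box q is F. ✗
x: not p is F, Box Box Box q is T. ✓
That's 4 of 6 worlds, so 4/6 = 2/3.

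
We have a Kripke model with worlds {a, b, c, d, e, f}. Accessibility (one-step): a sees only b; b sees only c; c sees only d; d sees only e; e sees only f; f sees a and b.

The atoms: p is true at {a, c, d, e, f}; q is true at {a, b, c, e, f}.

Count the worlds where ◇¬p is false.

4

a: successors {b}; ¬p there: b:T. ✓
b: successors {c}; ¬p there: c:F. ✗
c: successors {d}; ¬p there: d:F. ✗
d: successors {e}; ¬p there: e:F. ✗
e: successors {f}; ¬p there: f:F. ✗
f: successors {a, b}; ¬p there: a:F, b:T. ✓
Satisfying worlds: {a, f}.
So ◇¬p fails at the other 4 worlds.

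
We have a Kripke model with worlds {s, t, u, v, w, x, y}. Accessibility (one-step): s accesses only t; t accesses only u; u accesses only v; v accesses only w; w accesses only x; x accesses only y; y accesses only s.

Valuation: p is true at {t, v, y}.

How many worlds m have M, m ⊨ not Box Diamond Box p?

s: Box Diamond Box p is T. ✗
t: Box Diamond Box p is F. ✓
u: Box Diamond Box p is F. ✓
v: Box Diamond Box p is T. ✗
w: Box Diamond Box p is F. ✓
x: Box Diamond Box p is T. ✗
y: Box Diamond Box p is F. ✓
Satisfying worlds: {t, u, w, y}.

4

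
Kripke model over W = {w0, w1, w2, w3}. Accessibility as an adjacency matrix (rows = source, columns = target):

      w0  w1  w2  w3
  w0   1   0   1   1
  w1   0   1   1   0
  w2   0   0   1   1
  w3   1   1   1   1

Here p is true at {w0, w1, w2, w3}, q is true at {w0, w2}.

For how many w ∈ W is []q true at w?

0

w0: successors {w0, w2, w3}; q there: w0:T, w2:T, w3:F. ✗
w1: successors {w1, w2}; q there: w1:F, w2:T. ✗
w2: successors {w2, w3}; q there: w2:T, w3:F. ✗
w3: successors {w0, w1, w2, w3}; q there: w0:T, w1:F, w2:T, w3:F. ✗
Satisfying worlds: ∅.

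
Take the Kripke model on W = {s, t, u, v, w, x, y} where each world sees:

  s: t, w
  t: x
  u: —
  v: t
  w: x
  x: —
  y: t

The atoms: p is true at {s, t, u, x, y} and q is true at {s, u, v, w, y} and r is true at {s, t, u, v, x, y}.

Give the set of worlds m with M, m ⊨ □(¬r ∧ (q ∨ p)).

s: successors {t, w}; ¬r ∧ (q ∨ p) there: t:F, w:T. ✗
t: successors {x}; ¬r ∧ (q ∨ p) there: x:F. ✗
u: no successors, so □(¬r ∧ (q ∨ p)) holds vacuously. ✓
v: successors {t}; ¬r ∧ (q ∨ p) there: t:F. ✗
w: successors {x}; ¬r ∧ (q ∨ p) there: x:F. ✗
x: no successors, so □(¬r ∧ (q ∨ p)) holds vacuously. ✓
y: successors {t}; ¬r ∧ (q ∨ p) there: t:F. ✗

{u, x}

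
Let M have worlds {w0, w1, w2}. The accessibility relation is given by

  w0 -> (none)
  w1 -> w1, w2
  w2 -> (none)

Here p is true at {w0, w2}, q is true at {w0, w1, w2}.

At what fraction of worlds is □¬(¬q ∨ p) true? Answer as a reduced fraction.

2/3

w0: no successors, so □¬(¬q ∨ p) holds vacuously. ✓
w1: successors {w1, w2}; ¬(¬q ∨ p) there: w1:T, w2:F. ✗
w2: no successors, so □¬(¬q ∨ p) holds vacuously. ✓
That's 2 of 3 worlds, so 2/3.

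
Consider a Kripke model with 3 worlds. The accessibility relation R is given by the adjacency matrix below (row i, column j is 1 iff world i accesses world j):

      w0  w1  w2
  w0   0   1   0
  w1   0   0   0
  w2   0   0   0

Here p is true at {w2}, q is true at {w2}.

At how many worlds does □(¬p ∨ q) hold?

3

w0: successors {w1}; ¬p ∨ q there: w1:T. ✓
w1: no successors, so □(¬p ∨ q) holds vacuously. ✓
w2: no successors, so □(¬p ∨ q) holds vacuously. ✓
Satisfying worlds: {w0, w1, w2}.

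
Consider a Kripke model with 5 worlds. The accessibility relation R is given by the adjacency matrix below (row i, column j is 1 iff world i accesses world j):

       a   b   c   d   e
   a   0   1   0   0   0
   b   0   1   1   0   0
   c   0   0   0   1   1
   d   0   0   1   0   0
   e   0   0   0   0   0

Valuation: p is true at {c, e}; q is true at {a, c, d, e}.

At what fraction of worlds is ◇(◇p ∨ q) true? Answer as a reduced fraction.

a: successors {b}; ◇p ∨ q there: b:T. ✓
b: successors {b, c}; ◇p ∨ q there: b:T, c:T. ✓
c: successors {d, e}; ◇p ∨ q there: d:T, e:T. ✓
d: successors {c}; ◇p ∨ q there: c:T. ✓
e: no successors, so ◇(◇p ∨ q) fails. ✗
That's 4 of 5 worlds, so 4/5.

4/5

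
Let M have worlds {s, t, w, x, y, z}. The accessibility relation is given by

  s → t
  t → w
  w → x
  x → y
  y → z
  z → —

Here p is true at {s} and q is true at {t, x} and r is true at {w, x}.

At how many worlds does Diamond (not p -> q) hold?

s: successors {t}; not p -> q there: t:T. ✓
t: successors {w}; not p -> q there: w:F. ✗
w: successors {x}; not p -> q there: x:T. ✓
x: successors {y}; not p -> q there: y:F. ✗
y: successors {z}; not p -> q there: z:F. ✗
z: no successors, so Diamond (not p -> q) fails. ✗
Satisfying worlds: {s, w}.

2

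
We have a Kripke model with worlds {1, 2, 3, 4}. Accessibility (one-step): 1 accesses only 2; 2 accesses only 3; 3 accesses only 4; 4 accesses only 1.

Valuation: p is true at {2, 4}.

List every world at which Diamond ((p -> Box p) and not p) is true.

{2, 4}

1: successors {2}; (p -> Box p) and not p there: 2:F. ✗
2: successors {3}; (p -> Box p) and not p there: 3:T. ✓
3: successors {4}; (p -> Box p) and not p there: 4:F. ✗
4: successors {1}; (p -> Box p) and not p there: 1:T. ✓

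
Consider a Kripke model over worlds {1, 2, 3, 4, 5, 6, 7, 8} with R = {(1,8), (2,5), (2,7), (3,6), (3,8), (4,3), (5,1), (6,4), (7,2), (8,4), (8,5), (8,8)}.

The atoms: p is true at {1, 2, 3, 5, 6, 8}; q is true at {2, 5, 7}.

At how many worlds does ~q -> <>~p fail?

3

1: ~q is T, <>~p is F. ✗
2: ~q is F, <>~p is T. ✓
3: ~q is T, <>~p is F. ✗
4: ~q is T, <>~p is F. ✗
5: ~q is F, <>~p is F. ✓
6: ~q is T, <>~p is T. ✓
7: ~q is F, <>~p is F. ✓
8: ~q is T, <>~p is T. ✓
Satisfying worlds: {2, 5, 6, 7, 8}.
So ~q -> <>~p fails at the other 3 worlds.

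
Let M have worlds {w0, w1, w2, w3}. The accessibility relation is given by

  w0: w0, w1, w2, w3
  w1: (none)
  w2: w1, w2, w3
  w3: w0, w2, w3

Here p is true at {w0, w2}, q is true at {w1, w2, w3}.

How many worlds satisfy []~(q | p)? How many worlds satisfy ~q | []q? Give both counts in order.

For []~(q | p):
w0: successors {w0, w1, w2, w3}; ~(q | p) there: w0:F, w1:F, w2:F, w3:F. ✗
w1: no successors, so []~(q | p) holds vacuously. ✓
w2: successors {w1, w2, w3}; ~(q | p) there: w1:F, w2:F, w3:F. ✗
w3: successors {w0, w2, w3}; ~(q | p) there: w0:F, w2:F, w3:F. ✗
— 1 world.
For ~q | []q:
w0: ~q is T, []q is F. ✓
w1: ~q is F, []q is T. ✓
w2: ~q is F, []q is T. ✓
w3: ~q is F, []q is F. ✗
— 3 worlds.

1 and 3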